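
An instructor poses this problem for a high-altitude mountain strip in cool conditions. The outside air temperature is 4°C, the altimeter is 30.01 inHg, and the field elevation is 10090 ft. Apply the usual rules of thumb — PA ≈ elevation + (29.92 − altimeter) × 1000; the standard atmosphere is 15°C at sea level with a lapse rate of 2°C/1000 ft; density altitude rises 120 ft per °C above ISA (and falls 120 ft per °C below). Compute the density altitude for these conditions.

Pressure altitude = 10090 + (29.92 − 30.01) × 1000 = 10090 + (-90) = 10000 ft.
ISA temperature at 10000 ft = 15 − 2 × (10000/1000) = -5°C.
ISA deviation = 4 − (-5) = +9°C.
Density altitude = 10000 + 120 × (9) = 11080 ft.

11080 ft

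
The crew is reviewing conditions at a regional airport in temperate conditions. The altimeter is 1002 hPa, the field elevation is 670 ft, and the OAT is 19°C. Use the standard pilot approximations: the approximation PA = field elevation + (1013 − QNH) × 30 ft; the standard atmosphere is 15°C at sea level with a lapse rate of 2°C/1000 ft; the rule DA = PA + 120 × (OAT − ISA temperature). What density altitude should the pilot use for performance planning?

1720 ft

Pressure altitude = 670 + (1013 − 1002) × 30 = 670 + (+330) = 1000 ft.
ISA temperature at 1000 ft = 15 − 2 × (1000/1000) = 13°C.
ISA deviation = 19 − 13 = +6°C.
Density altitude = 1000 + 120 × (6) = 1720 ft.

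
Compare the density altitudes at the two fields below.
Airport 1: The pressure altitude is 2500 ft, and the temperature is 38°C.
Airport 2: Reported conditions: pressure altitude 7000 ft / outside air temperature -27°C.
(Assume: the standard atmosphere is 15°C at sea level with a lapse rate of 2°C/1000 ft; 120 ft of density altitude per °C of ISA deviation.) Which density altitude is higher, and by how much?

Airport 1: ISA temp = 10°C, deviation +28°C, DA = 2500 + 120 × 28 = 5860 ft.
Airport 2: ISA temp = 1°C, deviation -28°C, DA = 7000 + 120 × (-28) = 3640 ft.
Airport 1 is higher by 5860 − 3640 = 2220 ft.

Airport 1 by 2220 ft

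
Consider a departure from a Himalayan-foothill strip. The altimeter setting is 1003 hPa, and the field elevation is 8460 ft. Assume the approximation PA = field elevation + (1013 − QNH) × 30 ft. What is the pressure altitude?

Pressure correction = (1013 − 1003) × 30 = +300 ft.
Pressure altitude = 8460 + (+300) = 8760 ft.

8760 ft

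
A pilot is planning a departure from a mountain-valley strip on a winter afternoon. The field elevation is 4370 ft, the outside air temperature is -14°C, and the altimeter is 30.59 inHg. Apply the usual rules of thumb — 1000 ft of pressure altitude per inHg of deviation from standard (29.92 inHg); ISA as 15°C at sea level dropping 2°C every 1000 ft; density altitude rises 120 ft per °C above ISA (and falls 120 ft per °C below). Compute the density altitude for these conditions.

1108 ft

Pressure altitude = 4370 + (29.92 − 30.59) × 1000 = 4370 + (-670) = 3700 ft.
ISA temperature at 3700 ft = 15 − 2 × (3700/1000) = 7.6°C.
ISA deviation = -14 − 7.6 = -21.6°C.
Density altitude = 3700 + 120 × (-21.6) = 1108 ft.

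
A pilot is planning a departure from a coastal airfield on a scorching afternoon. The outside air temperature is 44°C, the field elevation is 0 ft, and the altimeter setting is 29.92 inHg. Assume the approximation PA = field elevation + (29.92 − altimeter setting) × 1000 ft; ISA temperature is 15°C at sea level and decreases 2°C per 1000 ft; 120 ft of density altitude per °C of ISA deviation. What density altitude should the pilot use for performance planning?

Pressure altitude = 0 + (29.92 − 29.92) × 1000 = 0 + (0) = 0 ft.
ISA temperature at 0 ft = 15 − 2 × (0/1000) = 15°C.
ISA deviation = 44 − 15 = +29°C.
Density altitude = 0 + 120 × (29) = 3480 ft.

3480 ft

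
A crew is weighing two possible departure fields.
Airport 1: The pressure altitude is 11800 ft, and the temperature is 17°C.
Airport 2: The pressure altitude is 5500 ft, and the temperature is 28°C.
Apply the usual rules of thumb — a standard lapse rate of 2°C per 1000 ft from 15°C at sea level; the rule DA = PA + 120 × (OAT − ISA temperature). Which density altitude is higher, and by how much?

Airport 1: ISA temp = -8.6°C, deviation +25.6°C, DA = 11800 + 120 × 25.6 = 14872 ft.
Airport 2: ISA temp = 4°C, deviation +24°C, DA = 5500 + 120 × 24 = 8380 ft.
Airport 1 is higher by 14872 − 8380 = 6492 ft.

Airport 1 by 6492 ft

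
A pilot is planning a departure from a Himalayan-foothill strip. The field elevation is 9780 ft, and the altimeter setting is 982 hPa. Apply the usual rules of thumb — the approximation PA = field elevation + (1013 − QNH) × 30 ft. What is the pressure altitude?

10710 ft

Pressure correction = (1013 − 982) × 30 = +930 ft.
Pressure altitude = 9780 + (+930) = 10710 ft.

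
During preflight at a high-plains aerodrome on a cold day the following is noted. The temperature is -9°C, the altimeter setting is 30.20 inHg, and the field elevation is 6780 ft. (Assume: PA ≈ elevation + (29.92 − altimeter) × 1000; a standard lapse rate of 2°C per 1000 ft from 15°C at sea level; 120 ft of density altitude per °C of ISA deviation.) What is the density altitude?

5180 ft

Pressure altitude = 6780 + (29.92 − 30.20) × 1000 = 6780 + (-280) = 6500 ft.
ISA temperature at 6500 ft = 15 − 2 × (6500/1000) = 2°C.
ISA deviation = -9 − 2 = -11°C.
Density altitude = 6500 + 120 × (-11) = 5180 ft.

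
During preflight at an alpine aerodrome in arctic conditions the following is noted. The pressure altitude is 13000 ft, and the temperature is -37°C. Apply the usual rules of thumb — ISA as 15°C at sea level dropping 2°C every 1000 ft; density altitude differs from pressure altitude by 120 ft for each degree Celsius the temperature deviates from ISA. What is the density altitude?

9880 ft

ISA temperature at 13000 ft = 15 − 2 × (13000/1000) = -11°C.
ISA deviation = -37 − (-11) = -26°C.
Density altitude = 13000 + 120 × (-26) = 13000 + (-3120) = 9880 ft.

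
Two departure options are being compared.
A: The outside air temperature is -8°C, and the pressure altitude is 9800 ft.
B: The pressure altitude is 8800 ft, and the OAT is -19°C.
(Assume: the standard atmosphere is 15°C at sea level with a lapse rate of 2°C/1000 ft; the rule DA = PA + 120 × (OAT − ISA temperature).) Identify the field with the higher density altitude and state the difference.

A: ISA temp = -4.6°C, deviation -3.4°C, DA = 9800 + 120 × (-3.4) = 9392 ft.
B: ISA temp = -2.6°C, deviation -16.4°C, DA = 8800 + 120 × (-16.4) = 6832 ft.
A is higher by 9392 − 6832 = 2560 ft.

A by 2560 ft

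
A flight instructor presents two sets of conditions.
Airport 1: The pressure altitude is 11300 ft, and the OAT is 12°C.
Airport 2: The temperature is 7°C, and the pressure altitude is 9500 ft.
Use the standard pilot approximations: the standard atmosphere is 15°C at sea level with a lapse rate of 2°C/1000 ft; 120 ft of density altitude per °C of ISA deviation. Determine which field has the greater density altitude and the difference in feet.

Airport 1: ISA temp = -7.6°C, deviation +19.6°C, DA = 11300 + 120 × 19.6 = 13652 ft.
Airport 2: ISA temp = -4°C, deviation +11°C, DA = 9500 + 120 × 11 = 10820 ft.
Airport 1 is higher by 13652 − 10820 = 2832 ft.

Airport 1 by 2832 ft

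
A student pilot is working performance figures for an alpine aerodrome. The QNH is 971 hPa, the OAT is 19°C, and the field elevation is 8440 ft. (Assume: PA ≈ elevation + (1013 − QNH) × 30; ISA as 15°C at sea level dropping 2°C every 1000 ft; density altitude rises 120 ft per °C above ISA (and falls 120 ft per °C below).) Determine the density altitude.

Pressure altitude = 8440 + (1013 − 971) × 30 = 8440 + (+1260) = 9700 ft.
ISA temperature at 9700 ft = 15 − 2 × (9700/1000) = -4.4°C.
ISA deviation = 19 − (-4.4) = +23.4°C.
Density altitude = 9700 + 120 × (23.4) = 12508 ft.

12508 ft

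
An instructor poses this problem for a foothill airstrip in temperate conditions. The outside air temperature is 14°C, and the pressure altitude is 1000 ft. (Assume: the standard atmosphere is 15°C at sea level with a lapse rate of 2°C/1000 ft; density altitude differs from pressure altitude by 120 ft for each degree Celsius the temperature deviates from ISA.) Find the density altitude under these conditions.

ISA temperature at 1000 ft = 15 − 2 × (1000/1000) = 13°C.
ISA deviation = 14 − 13 = +1°C.
Density altitude = 1000 + 120 × (1) = 1000 + (+120) = 1120 ft.

1120 ft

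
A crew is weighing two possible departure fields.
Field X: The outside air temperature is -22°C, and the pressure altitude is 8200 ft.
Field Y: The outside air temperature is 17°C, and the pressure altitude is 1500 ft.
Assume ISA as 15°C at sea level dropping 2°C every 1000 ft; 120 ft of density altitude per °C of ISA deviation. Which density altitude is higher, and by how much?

Field X by 3628 ft

Field X: ISA temp = -1.4°C, deviation -20.6°C, DA = 8200 + 120 × (-20.6) = 5728 ft.
Field Y: ISA temp = 12°C, deviation +5°C, DA = 1500 + 120 × 5 = 2100 ft.
Field X is higher by 5728 − 2100 = 3628 ft.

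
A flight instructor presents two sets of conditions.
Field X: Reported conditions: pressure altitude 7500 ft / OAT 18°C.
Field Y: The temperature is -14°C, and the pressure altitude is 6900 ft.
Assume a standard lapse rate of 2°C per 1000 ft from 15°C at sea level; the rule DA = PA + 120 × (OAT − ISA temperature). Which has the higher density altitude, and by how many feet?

Field X by 4584 ft

Field X: ISA temp = 0°C, deviation +18°C, DA = 7500 + 120 × 18 = 9660 ft.
Field Y: ISA temp = 1.2°C, deviation -15.2°C, DA = 6900 + 120 × (-15.2) = 5076 ft.
Field X is higher by 9660 − 5076 = 4584 ft.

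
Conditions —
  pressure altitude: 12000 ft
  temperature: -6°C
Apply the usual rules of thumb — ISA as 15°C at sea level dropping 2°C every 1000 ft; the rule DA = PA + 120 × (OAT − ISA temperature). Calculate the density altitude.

12360 ft

ISA temperature at 12000 ft = 15 − 2 × (12000/1000) = -9°C.
ISA deviation = -6 − (-9) = +3°C.
Density altitude = 12000 + 120 × (3) = 12000 + (+360) = 12360 ft.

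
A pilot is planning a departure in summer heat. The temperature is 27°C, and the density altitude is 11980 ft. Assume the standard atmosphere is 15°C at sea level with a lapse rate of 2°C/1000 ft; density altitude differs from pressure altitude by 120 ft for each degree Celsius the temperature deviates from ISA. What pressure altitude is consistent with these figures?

DA = PA + 120 × (OAT − (15 − 2·PA/1000)) = PA + 120·OAT − 1800 + 0.24·PA = 1.24·PA + 120·OAT − 1800.
So 1.24·PA = 11980 − 120 × 27 + 1800 = 10540.
PA = 10540 / 1.24 = 8500 ft.

8500 ft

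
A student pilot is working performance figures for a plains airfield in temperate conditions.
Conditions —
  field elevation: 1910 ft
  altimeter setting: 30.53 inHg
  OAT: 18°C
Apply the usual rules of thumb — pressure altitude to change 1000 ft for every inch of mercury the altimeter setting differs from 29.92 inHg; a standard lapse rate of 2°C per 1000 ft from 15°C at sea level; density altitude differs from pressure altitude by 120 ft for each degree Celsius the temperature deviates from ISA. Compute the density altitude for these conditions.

Pressure altitude = 1910 + (29.92 − 30.53) × 1000 = 1910 + (-610) = 1300 ft.
ISA temperature at 1300 ft = 15 − 2 × (1300/1000) = 12.4°C.
ISA deviation = 18 − 12.4 = +5.6°C.
Density altitude = 1300 + 120 × (5.6) = 1972 ft.

1972 ft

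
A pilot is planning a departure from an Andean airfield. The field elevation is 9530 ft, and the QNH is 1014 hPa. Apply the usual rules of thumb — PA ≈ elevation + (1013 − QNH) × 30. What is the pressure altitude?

Pressure correction = (1013 − 1014) × 30 = -30 ft.
Pressure altitude = 9530 + (-30) = 9500 ft.

9500 ft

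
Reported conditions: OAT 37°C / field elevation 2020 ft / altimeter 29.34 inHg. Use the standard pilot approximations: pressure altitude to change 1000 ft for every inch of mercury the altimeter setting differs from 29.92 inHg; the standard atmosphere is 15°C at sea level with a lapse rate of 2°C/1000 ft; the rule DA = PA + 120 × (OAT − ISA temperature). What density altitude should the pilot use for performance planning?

5864 ft

Pressure altitude = 2020 + (29.92 − 29.34) × 1000 = 2020 + (+580) = 2600 ft.
ISA temperature at 2600 ft = 15 − 2 × (2600/1000) = 9.8°C.
ISA deviation = 37 − 9.8 = +27.2°C.
Density altitude = 2600 + 120 × (27.2) = 5864 ft.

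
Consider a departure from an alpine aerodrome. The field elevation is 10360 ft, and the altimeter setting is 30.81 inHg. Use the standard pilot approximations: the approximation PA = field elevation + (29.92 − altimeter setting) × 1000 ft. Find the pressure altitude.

Pressure correction = (29.92 − 30.81) × 1000 = -890 ft.
Pressure altitude = 10360 + (-890) = 9470 ft.

9470 ft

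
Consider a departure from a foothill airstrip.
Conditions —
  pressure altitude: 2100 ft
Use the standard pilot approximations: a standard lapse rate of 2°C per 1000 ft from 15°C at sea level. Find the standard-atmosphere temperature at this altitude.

ISA temperature = 15 − 2 × (2100/1000) = 15 − 4.2 = 10.8°C.

10.8°C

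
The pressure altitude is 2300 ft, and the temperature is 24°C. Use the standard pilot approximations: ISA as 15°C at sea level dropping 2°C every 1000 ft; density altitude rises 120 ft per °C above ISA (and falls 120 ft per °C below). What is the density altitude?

ISA temperature at 2300 ft = 15 − 2 × (2300/1000) = 10.4°C.
ISA deviation = 24 − 10.4 = +13.6°C.
Density altitude = 2300 + 120 × (13.6) = 2300 + (+1632) = 3932 ft.

3932 ft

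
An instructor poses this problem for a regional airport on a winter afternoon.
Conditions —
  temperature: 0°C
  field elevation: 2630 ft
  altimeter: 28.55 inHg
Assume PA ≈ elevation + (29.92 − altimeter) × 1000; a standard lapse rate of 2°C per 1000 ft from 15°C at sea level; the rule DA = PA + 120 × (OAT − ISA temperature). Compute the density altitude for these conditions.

Pressure altitude = 2630 + (29.92 − 28.55) × 1000 = 2630 + (+1370) = 4000 ft.
ISA temperature at 4000 ft = 15 − 2 × (4000/1000) = 7°C.
ISA deviation = 0 − 7 = -7°C.
Density altitude = 4000 + 120 × (-7) = 3160 ft.

3160 ft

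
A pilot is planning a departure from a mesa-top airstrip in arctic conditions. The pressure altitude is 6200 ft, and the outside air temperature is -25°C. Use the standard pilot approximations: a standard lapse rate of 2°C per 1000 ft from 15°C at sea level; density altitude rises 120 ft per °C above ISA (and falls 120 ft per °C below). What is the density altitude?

ISA temperature at 6200 ft = 15 − 2 × (6200/1000) = 2.6°C.
ISA deviation = -25 − 2.6 = -27.6°C.
Density altitude = 6200 + 120 × (-27.6) = 6200 + (-3312) = 2888 ft.

2888 ft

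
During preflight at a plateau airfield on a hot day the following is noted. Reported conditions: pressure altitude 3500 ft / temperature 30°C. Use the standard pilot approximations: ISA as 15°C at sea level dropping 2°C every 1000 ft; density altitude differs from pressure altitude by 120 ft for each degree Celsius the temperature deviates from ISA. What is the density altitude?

ISA temperature at 3500 ft = 15 − 2 × (3500/1000) = 8°C.
ISA deviation = 30 − 8 = +22°C.
Density altitude = 3500 + 120 × (22) = 3500 + (+2640) = 6140 ft.

6140 ft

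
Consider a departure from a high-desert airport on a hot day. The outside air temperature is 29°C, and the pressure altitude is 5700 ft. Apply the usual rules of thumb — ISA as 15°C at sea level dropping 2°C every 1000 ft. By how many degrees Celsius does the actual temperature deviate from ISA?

ISA+25.4°C

ISA temperature at 5700 ft = 15 − 2 × (5700/1000) = 3.6°C.
Deviation = OAT − ISA = 29 − 3.6 = +25.4°C.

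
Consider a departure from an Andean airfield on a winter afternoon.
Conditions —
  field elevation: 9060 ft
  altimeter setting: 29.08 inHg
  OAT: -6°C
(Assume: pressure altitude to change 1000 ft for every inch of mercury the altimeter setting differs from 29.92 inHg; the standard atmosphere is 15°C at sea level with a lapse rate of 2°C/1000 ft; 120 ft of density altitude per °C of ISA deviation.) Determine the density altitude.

Pressure altitude = 9060 + (29.92 − 29.08) × 1000 = 9060 + (+840) = 9900 ft.
ISA temperature at 9900 ft = 15 − 2 × (9900/1000) = -4.8°C.
ISA deviation = -6 − (-4.8) = -1.2°C.
Density altitude = 9900 + 120 × (-1.2) = 9756 ft.

9756 ft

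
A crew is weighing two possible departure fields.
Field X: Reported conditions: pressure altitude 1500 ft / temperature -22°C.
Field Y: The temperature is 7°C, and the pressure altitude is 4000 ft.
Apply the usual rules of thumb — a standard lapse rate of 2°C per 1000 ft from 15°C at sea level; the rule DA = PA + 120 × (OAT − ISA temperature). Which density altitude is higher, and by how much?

Field X: ISA temp = 12°C, deviation -34°C, DA = 1500 + 120 × (-34) = -2580 ft.
Field Y: ISA temp = 7°C, deviation 0°C, DA = 4000 + 120 × 0 = 4000 ft.
Field Y is higher by 4000 − (-2580) = 6580 ft.

Field Y by 6580 ft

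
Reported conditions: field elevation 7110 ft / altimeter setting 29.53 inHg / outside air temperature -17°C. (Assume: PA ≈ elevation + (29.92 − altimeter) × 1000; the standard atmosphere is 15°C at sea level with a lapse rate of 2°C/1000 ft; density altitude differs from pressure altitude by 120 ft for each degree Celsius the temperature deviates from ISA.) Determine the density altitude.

Pressure altitude = 7110 + (29.92 − 29.53) × 1000 = 7110 + (+390) = 7500 ft.
ISA temperature at 7500 ft = 15 − 2 × (7500/1000) = 0°C.
ISA deviation = -17 − 0 = -17°C.
Density altitude = 7500 + 120 × (-17) = 5460 ft.

5460 ft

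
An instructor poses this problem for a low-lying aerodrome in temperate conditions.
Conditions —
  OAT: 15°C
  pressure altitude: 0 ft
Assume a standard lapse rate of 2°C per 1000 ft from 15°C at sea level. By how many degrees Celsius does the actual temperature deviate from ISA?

ISA temperature at 0 ft = 15 − 2 × (0/1000) = 15°C.
Deviation = OAT − ISA = 15 − 15 = 0°C.

ISA0°C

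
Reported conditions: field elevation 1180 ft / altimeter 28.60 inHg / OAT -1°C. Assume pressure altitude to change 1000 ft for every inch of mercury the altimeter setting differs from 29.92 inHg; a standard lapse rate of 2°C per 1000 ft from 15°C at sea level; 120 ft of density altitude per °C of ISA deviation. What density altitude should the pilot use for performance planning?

Pressure altitude = 1180 + (29.92 − 28.60) × 1000 = 1180 + (+1320) = 2500 ft.
ISA temperature at 2500 ft = 15 − 2 × (2500/1000) = 10°C.
ISA deviation = -1 − 10 = -11°C.
Density altitude = 2500 + 120 × (-11) = 1180 ft.

1180 ft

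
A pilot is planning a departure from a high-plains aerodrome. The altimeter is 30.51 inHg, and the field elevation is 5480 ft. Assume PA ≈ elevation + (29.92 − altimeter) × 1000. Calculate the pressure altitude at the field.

Pressure correction = (29.92 − 30.51) × 1000 = -590 ft.
Pressure altitude = 5480 + (-590) = 4890 ft.

4890 ft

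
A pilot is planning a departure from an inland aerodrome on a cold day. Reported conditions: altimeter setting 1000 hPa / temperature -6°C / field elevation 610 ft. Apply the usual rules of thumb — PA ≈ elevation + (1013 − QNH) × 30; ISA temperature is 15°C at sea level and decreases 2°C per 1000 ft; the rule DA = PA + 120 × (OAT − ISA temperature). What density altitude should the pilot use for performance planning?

Pressure altitude = 610 + (1013 − 1000) × 30 = 610 + (+390) = 1000 ft.
ISA temperature at 1000 ft = 15 − 2 × (1000/1000) = 13°C.
ISA deviation = -6 − 13 = -19°C.
Density altitude = 1000 + 120 × (-19) = -1280 ft.

-1280 ft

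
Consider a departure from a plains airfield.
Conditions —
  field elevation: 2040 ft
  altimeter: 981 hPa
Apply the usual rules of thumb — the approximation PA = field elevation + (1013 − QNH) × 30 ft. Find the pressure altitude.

Pressure correction = (1013 − 981) × 30 = +960 ft.
Pressure altitude = 2040 + (+960) = 3000 ft.

3000 ft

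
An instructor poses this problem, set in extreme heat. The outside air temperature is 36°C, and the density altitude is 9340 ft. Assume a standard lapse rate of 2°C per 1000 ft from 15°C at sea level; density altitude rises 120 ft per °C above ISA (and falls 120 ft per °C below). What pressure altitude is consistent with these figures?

5500 ft

DA = PA + 120 × (OAT − (15 − 2·PA/1000)) = PA + 120·OAT − 1800 + 0.24·PA = 1.24·PA + 120·OAT − 1800.
So 1.24·PA = 9340 − 120 × 36 + 1800 = 6820.
PA = 6820 / 1.24 = 5500 ft.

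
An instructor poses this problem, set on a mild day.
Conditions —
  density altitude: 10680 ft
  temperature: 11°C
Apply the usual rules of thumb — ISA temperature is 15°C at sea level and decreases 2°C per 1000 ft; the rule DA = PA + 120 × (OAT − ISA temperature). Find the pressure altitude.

9000 ft

DA = PA + 120 × (OAT − (15 − 2·PA/1000)) = PA + 120·OAT − 1800 + 0.24·PA = 1.24·PA + 120·OAT − 1800.
So 1.24·PA = 10680 − 120 × 11 + 1800 = 11160.
PA = 11160 / 1.24 = 9000 ft.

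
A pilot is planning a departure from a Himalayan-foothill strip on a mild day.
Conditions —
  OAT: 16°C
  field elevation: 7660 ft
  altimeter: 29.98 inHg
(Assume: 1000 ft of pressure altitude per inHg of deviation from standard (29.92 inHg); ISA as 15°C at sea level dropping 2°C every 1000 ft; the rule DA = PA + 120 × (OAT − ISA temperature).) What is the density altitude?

Pressure altitude = 7660 + (29.92 − 29.98) × 1000 = 7660 + (-60) = 7600 ft.
ISA temperature at 7600 ft = 15 − 2 × (7600/1000) = -0.2°C.
ISA deviation = 16 − (-0.2) = +16.2°C.
Density altitude = 7600 + 120 × (16.2) = 9544 ft.

9544 ft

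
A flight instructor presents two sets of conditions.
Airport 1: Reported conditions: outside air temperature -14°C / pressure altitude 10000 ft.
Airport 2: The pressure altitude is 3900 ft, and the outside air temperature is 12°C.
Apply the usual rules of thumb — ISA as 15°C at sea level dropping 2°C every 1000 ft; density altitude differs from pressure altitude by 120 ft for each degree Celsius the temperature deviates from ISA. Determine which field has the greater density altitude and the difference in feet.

Airport 1 by 4444 ft

Airport 1: ISA temp = -5°C, deviation -9°C, DA = 10000 + 120 × (-9) = 8920 ft.
Airport 2: ISA temp = 7.2°C, deviation +4.8°C, DA = 3900 + 120 × 4.8 = 4476 ft.
Airport 1 is higher by 8920 − 4476 = 4444 ft.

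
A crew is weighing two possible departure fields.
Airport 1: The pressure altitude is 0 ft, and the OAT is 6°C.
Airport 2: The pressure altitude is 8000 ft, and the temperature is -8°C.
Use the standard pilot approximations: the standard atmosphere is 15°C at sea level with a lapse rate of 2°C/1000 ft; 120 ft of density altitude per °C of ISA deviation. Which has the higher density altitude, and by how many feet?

Airport 1: ISA temp = 15°C, deviation -9°C, DA = 0 + 120 × (-9) = -1080 ft.
Airport 2: ISA temp = -1°C, deviation -7°C, DA = 8000 + 120 × (-7) = 7160 ft.
Airport 2 is higher by 7160 − (-1080) = 8240 ft.

Airport 2 by 8240 ft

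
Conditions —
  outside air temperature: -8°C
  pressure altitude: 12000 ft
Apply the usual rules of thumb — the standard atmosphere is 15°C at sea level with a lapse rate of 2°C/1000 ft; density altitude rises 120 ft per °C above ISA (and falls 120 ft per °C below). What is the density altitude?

12120 ft

ISA temperature at 12000 ft = 15 − 2 × (12000/1000) = -9°C.
ISA deviation = -8 − (-9) = +1°C.
Density altitude = 12000 + 120 × (1) = 12000 + (+120) = 12120 ft.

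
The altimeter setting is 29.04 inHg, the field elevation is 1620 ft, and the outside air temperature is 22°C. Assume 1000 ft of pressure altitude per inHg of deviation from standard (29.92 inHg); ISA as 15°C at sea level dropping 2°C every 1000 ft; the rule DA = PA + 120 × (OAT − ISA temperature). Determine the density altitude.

3940 ft

Pressure altitude = 1620 + (29.92 − 29.04) × 1000 = 1620 + (+880) = 2500 ft.
ISA temperature at 2500 ft = 15 − 2 × (2500/1000) = 10°C.
ISA deviation = 22 − 10 = +12°C.
Density altitude = 2500 + 120 × (12) = 3940 ft.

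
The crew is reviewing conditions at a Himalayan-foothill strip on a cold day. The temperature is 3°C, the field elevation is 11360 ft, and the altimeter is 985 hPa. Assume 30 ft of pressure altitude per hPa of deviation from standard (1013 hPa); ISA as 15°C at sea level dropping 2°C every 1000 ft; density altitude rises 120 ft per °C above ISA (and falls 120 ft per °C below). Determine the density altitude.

Pressure altitude = 11360 + (1013 − 985) × 30 = 11360 + (+840) = 12200 ft.
ISA temperature at 12200 ft = 15 − 2 × (12200/1000) = -9.4°C.
ISA deviation = 3 − (-9.4) = +12.4°C.
Density altitude = 12200 + 120 × (12.4) = 13688 ft.

13688 ft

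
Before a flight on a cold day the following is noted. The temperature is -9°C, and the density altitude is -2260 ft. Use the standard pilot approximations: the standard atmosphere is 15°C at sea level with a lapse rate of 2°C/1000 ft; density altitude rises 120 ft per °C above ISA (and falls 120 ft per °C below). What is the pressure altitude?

DA = PA + 120 × (OAT − (15 − 2·PA/1000)) = PA + 120·OAT − 1800 + 0.24·PA = 1.24·PA + 120·OAT − 1800.
So 1.24·PA = -2260 − 120 × (-9) + 1800 = 620.
PA = 620 / 1.24 = 500 ft.

500 ft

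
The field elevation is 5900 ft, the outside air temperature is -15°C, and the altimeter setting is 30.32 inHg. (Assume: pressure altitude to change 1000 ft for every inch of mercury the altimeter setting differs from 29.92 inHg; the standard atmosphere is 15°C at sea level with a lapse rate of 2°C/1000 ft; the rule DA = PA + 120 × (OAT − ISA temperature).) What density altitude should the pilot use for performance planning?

3220 ft

Pressure altitude = 5900 + (29.92 − 30.32) × 1000 = 5900 + (-400) = 5500 ft.
ISA temperature at 5500 ft = 15 − 2 × (5500/1000) = 4°C.
ISA deviation = -15 − 4 = -19°C.
Density altitude = 5500 + 120 × (-19) = 3220 ft.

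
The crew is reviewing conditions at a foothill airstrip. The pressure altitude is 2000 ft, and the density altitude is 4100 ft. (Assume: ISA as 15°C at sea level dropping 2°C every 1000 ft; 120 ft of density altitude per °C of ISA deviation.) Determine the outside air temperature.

Density altitude − pressure altitude = 4100 − 2000 = +2100 ft.
At 120 ft/°C that is an ISA deviation of 2100/120 = +17.5°C.
ISA temperature at 2000 ft = 15 − 2 × (2000/1000) = 11°C.
OAT = ISA + deviation = 11 + (+17.5) = 28.5°C.

28.5°C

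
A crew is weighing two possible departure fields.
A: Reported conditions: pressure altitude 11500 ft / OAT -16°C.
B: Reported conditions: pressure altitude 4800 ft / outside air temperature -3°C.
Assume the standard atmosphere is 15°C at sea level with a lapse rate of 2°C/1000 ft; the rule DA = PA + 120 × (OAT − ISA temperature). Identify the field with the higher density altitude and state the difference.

A: ISA temp = -8°C, deviation -8°C, DA = 11500 + 120 × (-8) = 10540 ft.
B: ISA temp = 5.4°C, deviation -8.4°C, DA = 4800 + 120 × (-8.4) = 3792 ft.
A is higher by 10540 − 3792 = 6748 ft.

A by 6748 ft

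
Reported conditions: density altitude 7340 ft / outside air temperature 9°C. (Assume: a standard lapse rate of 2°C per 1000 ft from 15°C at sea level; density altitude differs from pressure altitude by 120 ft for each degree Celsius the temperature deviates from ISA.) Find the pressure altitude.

DA = PA + 120 × (OAT − (15 − 2·PA/1000)) = PA + 120·OAT − 1800 + 0.24·PA = 1.24·PA + 120·OAT − 1800.
So 1.24·PA = 7340 − 120 × 9 + 1800 = 8060.
PA = 8060 / 1.24 = 6500 ft.

6500 ft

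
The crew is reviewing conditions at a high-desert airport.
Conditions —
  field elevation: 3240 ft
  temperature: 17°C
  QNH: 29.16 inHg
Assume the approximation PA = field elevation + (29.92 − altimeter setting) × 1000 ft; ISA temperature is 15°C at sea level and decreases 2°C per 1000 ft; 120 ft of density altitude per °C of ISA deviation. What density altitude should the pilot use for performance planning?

5200 ft

Pressure altitude = 3240 + (29.92 − 29.16) × 1000 = 3240 + (+760) = 4000 ft.
ISA temperature at 4000 ft = 15 − 2 × (4000/1000) = 7°C.
ISA deviation = 17 − 7 = +10°C.
Density altitude = 4000 + 120 × (10) = 5200 ft.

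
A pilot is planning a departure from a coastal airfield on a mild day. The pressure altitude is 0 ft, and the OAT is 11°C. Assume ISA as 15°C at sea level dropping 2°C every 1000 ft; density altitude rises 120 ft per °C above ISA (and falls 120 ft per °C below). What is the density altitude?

-480 ft

ISA temperature at 0 ft = 15 − 2 × (0/1000) = 15°C.
ISA deviation = 11 − 15 = -4°C.
Density altitude = 0 + 120 × (-4) = 0 + (-480) = -480 ft.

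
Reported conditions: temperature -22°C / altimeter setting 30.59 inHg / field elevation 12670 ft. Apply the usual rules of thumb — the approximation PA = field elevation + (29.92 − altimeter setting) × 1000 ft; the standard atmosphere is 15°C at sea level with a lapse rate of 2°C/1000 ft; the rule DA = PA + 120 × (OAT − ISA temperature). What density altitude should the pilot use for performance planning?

Pressure altitude = 12670 + (29.92 − 30.59) × 1000 = 12670 + (-670) = 12000 ft.
ISA temperature at 12000 ft = 15 − 2 × (12000/1000) = -9°C.
ISA deviation = -22 − (-9) = -13°C.
Density altitude = 12000 + 120 × (-13) = 10440 ft.

10440 ft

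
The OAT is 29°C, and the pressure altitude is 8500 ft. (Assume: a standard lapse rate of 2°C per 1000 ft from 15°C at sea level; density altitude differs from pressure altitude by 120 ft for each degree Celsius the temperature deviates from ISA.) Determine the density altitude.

12220 ft

ISA temperature at 8500 ft = 15 − 2 × (8500/1000) = -2°C.
ISA deviation = 29 − (-2) = +31°C.
Density altitude = 8500 + 120 × (31) = 8500 + (+3720) = 12220 ft.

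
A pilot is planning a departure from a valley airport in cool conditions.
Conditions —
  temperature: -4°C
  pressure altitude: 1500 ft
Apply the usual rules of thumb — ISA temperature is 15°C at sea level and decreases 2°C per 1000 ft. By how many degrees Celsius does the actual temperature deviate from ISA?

ISA-16°C

ISA temperature at 1500 ft = 15 − 2 × (1500/1000) = 12°C.
Deviation = OAT − ISA = -4 − 12 = -16°C.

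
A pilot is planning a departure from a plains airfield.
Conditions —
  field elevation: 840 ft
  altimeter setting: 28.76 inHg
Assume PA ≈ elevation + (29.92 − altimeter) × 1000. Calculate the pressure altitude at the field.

2000 ft

Pressure correction = (29.92 − 28.76) × 1000 = +1160 ft.
Pressure altitude = 840 + (+1160) = 2000 ft.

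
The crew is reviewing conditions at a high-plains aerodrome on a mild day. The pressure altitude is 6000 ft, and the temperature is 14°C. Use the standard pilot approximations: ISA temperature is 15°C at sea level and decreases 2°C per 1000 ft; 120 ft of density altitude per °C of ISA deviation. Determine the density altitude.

ISA temperature at 6000 ft = 15 − 2 × (6000/1000) = 3°C.
ISA deviation = 14 − 3 = +11°C.
Density altitude = 6000 + 120 × (11) = 6000 + (+1320) = 7320 ft.

7320 ft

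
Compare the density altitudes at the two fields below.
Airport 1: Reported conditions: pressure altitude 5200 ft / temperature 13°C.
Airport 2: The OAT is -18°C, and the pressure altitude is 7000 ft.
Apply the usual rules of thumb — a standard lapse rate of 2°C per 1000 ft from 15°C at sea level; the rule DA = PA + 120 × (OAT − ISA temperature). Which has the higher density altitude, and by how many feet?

Airport 1 by 1488 ft

Airport 1: ISA temp = 4.6°C, deviation +8.4°C, DA = 5200 + 120 × 8.4 = 6208 ft.
Airport 2: ISA temp = 1°C, deviation -19°C, DA = 7000 + 120 × (-19) = 4720 ft.
Airport 1 is higher by 6208 − 4720 = 1488 ft.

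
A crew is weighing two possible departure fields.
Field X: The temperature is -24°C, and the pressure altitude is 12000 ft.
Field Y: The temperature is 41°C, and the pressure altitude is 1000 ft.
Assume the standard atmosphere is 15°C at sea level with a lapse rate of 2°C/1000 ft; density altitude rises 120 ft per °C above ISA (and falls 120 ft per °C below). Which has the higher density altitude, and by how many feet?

Field X by 5840 ft

Field X: ISA temp = -9°C, deviation -15°C, DA = 12000 + 120 × (-15) = 10200 ft.
Field Y: ISA temp = 13°C, deviation +28°C, DA = 1000 + 120 × 28 = 4360 ft.
Field X is higher by 10200 − 4360 = 5840 ft.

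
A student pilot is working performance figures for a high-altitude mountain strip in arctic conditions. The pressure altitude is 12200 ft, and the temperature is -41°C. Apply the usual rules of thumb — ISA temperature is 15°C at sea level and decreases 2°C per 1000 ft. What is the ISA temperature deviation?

ISA-31.6°C

ISA temperature at 12200 ft = 15 − 2 × (12200/1000) = -9.4°C.
Deviation = OAT − ISA = -41 − (-9.4) = -31.6°C.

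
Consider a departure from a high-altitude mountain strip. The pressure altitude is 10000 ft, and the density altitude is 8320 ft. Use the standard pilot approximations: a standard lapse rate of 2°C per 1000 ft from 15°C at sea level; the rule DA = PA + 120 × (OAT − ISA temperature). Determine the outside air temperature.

Density altitude − pressure altitude = 8320 − 10000 = -1680 ft.
At 120 ft/°C that is an ISA deviation of -1680/120 = -14°C.
ISA temperature at 10000 ft = 15 − 2 × (10000/1000) = -5°C.
OAT = ISA + deviation = -5 + (-14) = -19°C.

-19°C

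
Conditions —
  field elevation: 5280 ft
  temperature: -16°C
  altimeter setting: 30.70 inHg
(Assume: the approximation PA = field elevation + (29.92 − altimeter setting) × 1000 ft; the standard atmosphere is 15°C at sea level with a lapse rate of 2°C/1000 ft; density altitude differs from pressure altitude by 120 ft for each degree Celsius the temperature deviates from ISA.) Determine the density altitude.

1860 ft

Pressure altitude = 5280 + (29.92 − 30.70) × 1000 = 5280 + (-780) = 4500 ft.
ISA temperature at 4500 ft = 15 − 2 × (4500/1000) = 6°C.
ISA deviation = -16 − 6 = -22°C.
Density altitude = 4500 + 120 × (-22) = 1860 ft.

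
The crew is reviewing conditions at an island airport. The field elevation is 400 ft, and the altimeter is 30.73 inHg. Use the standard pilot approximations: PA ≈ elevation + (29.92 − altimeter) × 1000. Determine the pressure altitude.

-410 ft

Pressure correction = (29.92 − 30.73) × 1000 = -810 ft.
Pressure altitude = 400 + (-810) = -410 ft.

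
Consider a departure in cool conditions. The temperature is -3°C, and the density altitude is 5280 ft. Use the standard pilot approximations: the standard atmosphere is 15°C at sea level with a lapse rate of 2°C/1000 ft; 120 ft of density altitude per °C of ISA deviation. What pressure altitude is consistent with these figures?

DA = PA + 120 × (OAT − (15 − 2·PA/1000)) = PA + 120·OAT − 1800 + 0.24·PA = 1.24·PA + 120·OAT − 1800.
So 1.24·PA = 5280 − 120 × (-3) + 1800 = 7440.
PA = 7440 / 1.24 = 6000 ft.

6000 ft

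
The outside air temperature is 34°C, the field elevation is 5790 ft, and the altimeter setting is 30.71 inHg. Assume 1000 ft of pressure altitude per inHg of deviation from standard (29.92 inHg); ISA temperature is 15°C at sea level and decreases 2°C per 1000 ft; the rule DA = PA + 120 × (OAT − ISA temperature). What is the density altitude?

8480 ft

Pressure altitude = 5790 + (29.92 − 30.71) × 1000 = 5790 + (-790) = 5000 ft.
ISA temperature at 5000 ft = 15 − 2 × (5000/1000) = 5°C.
ISA deviation = 34 − 5 = +29°C.
Density altitude = 5000 + 120 × (29) = 8480 ft.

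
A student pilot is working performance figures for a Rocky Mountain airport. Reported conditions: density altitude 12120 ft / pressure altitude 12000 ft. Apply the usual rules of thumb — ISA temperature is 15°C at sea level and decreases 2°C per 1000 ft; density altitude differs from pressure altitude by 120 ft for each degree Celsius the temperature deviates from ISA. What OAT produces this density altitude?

-8°C

Density altitude − pressure altitude = 12120 − 12000 = +120 ft.
At 120 ft/°C that is an ISA deviation of 120/120 = +1°C.
ISA temperature at 12000 ft = 15 − 2 × (12000/1000) = -9°C.
OAT = ISA + deviation = -9 + (+1) = -8°C.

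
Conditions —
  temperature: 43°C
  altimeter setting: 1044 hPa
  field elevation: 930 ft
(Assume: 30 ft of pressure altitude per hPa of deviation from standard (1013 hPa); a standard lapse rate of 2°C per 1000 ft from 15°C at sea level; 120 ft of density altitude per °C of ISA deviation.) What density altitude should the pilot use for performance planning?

3360 ft

Pressure altitude = 930 + (1013 − 1044) × 30 = 930 + (-930) = 0 ft.
ISA temperature at 0 ft = 15 − 2 × (0/1000) = 15°C.
ISA deviation = 43 − 15 = +28°C.
Density altitude = 0 + 120 × (28) = 3360 ft.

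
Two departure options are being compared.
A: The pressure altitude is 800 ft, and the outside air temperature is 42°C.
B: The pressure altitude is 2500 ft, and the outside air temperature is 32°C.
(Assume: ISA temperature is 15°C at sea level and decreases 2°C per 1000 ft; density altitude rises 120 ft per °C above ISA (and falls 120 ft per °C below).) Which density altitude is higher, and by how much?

A: ISA temp = 13.4°C, deviation +28.6°C, DA = 800 + 120 × 28.6 = 4232 ft.
B: ISA temp = 10°C, deviation +22°C, DA = 2500 + 120 × 22 = 5140 ft.
B is higher by 5140 − 4232 = 908 ft.

B by 908 ft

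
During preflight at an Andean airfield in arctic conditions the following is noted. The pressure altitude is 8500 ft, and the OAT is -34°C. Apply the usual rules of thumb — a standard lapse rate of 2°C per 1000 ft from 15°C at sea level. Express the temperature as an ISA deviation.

ISA-32°C

ISA temperature at 8500 ft = 15 − 2 × (8500/1000) = -2°C.
Deviation = OAT − ISA = -34 − (-2) = -32°C.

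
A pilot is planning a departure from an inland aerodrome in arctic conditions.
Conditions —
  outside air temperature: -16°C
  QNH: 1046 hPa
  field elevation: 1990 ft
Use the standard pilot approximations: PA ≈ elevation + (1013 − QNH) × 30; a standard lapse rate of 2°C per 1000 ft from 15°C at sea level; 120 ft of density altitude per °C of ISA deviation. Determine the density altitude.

Pressure altitude = 1990 + (1013 − 1046) × 30 = 1990 + (-990) = 1000 ft.
ISA temperature at 1000 ft = 15 − 2 × (1000/1000) = 13°C.
ISA deviation = -16 − 13 = -29°C.
Density altitude = 1000 + 120 × (-29) = -2480 ft.

-2480 ft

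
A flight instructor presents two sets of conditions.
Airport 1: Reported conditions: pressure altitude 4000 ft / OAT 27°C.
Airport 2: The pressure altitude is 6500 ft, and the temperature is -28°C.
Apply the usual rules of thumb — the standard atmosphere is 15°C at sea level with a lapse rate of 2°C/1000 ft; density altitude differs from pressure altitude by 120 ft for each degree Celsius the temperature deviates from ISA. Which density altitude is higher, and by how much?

Airport 1 by 3500 ft

Airport 1: ISA temp = 7°C, deviation +20°C, DA = 4000 + 120 × 20 = 6400 ft.
Airport 2: ISA temp = 2°C, deviation -30°C, DA = 6500 + 120 × (-30) = 2900 ft.
Airport 1 is higher by 6400 − 2900 = 3500 ft.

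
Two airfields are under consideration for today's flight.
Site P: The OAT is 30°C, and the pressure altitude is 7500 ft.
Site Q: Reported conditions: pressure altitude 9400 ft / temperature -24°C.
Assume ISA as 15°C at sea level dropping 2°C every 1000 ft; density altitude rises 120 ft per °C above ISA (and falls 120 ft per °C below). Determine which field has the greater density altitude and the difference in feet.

Site P by 4124 ft

Site P: ISA temp = 0°C, deviation +30°C, DA = 7500 + 120 × 30 = 11100 ft.
Site Q: ISA temp = -3.8°C, deviation -20.2°C, DA = 9400 + 120 × (-20.2) = 6976 ft.
Site P is higher by 11100 − 6976 = 4124 ft.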